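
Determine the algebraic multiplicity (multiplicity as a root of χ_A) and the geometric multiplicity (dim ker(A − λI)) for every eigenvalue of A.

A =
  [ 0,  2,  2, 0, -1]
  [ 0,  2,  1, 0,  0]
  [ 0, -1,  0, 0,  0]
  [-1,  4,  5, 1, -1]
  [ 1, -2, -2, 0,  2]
λ = 1: alg = 5, geom = 2

Step 1 — factor the characteristic polynomial to read off the algebraic multiplicities:
  χ_A(x) = (x - 1)^5

Step 2 — compute geometric multiplicities via the rank-nullity identity g(λ) = n − rank(A − λI):
  rank(A − (1)·I) = 3, so dim ker(A − (1)·I) = n − 3 = 2

Summary:
  λ = 1: algebraic multiplicity = 5, geometric multiplicity = 2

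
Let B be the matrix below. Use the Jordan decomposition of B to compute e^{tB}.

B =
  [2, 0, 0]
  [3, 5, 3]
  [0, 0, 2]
e^{tB} =
  [exp(2*t), 0, 0]
  [exp(5*t) - exp(2*t), exp(5*t), exp(5*t) - exp(2*t)]
  [0, 0, exp(2*t)]

Strategy: write B = P · J · P⁻¹ where J is a Jordan canonical form, so e^{tB} = P · e^{tJ} · P⁻¹, and e^{tJ} can be computed block-by-block.

B has Jordan form
J =
  [2, 0, 0]
  [0, 2, 0]
  [0, 0, 5]
(up to reordering of blocks).

Per-block formulas:
  For a 1×1 block at λ = 2: exp(t · [2]) = [e^(2t)].
  For a 1×1 block at λ = 5: exp(t · [5]) = [e^(5t)].

After assembling e^{tJ} and conjugating by P, we get:

e^{tB} =
  [exp(2*t), 0, 0]
  [exp(5*t) - exp(2*t), exp(5*t), exp(5*t) - exp(2*t)]
  [0, 0, exp(2*t)]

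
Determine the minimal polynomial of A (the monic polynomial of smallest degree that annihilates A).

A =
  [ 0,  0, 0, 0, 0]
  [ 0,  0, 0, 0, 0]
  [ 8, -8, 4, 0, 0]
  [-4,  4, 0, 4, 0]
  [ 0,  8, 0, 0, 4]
x^2 - 4*x

The characteristic polynomial is χ_A(x) = x^2*(x - 4)^3, so the eigenvalues are known. The minimal polynomial is
  m_A(x) = Π_λ (x − λ)^{k_λ}
where k_λ is the size of the *largest* Jordan block for λ (equivalently, the smallest k with (A − λI)^k v = 0 for every generalised eigenvector v of λ).

  λ = 0: largest Jordan block has size 1, contributing (x − 0)
  λ = 4: largest Jordan block has size 1, contributing (x − 4)

So m_A(x) = x*(x - 4) = x^2 - 4*x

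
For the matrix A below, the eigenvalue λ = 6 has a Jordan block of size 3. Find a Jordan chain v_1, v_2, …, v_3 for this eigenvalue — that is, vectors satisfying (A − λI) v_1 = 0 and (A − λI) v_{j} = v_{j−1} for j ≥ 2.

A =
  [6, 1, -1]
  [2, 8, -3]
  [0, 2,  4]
A Jordan chain for λ = 6 of length 3:
v_1 = (2, 4, 4)ᵀ
v_2 = (0, 2, 0)ᵀ
v_3 = (1, 0, 0)ᵀ

Let N = A − (6)·I. We want v_3 with N^3 v_3 = 0 but N^2 v_3 ≠ 0; then v_{j-1} := N · v_j for j = 3, …, 2.

Pick v_3 = (1, 0, 0)ᵀ.
Then v_2 = N · v_3 = (0, 2, 0)ᵀ.
Then v_1 = N · v_2 = (2, 4, 4)ᵀ.

Sanity check: (A − (6)·I) v_1 = (0, 0, 0)ᵀ = 0. ✓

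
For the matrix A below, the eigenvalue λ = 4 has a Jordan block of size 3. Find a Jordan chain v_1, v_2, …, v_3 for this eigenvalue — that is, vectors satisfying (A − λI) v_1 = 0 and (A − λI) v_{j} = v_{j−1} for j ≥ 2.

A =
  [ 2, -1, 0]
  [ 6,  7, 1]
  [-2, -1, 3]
A Jordan chain for λ = 4 of length 3:
v_1 = (-2, 4, 0)ᵀ
v_2 = (-2, 6, -2)ᵀ
v_3 = (1, 0, 0)ᵀ

Let N = A − (4)·I. We want v_3 with N^3 v_3 = 0 but N^2 v_3 ≠ 0; then v_{j-1} := N · v_j for j = 3, …, 2.

Pick v_3 = (1, 0, 0)ᵀ.
Then v_2 = N · v_3 = (-2, 6, -2)ᵀ.
Then v_1 = N · v_2 = (-2, 4, 0)ᵀ.

Sanity check: (A − (4)·I) v_1 = (0, 0, 0)ᵀ = 0. ✓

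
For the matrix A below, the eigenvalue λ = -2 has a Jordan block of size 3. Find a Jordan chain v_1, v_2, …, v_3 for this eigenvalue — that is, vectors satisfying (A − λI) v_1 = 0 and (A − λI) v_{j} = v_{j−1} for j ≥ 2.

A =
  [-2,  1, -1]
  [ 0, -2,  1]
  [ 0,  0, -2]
A Jordan chain for λ = -2 of length 3:
v_1 = (1, 0, 0)ᵀ
v_2 = (-1, 1, 0)ᵀ
v_3 = (0, 0, 1)ᵀ

Let N = A − (-2)·I. We want v_3 with N^3 v_3 = 0 but N^2 v_3 ≠ 0; then v_{j-1} := N · v_j for j = 3, …, 2.

Pick v_3 = (0, 0, 1)ᵀ.
Then v_2 = N · v_3 = (-1, 1, 0)ᵀ.
Then v_1 = N · v_2 = (1, 0, 0)ᵀ.

Sanity check: (A − (-2)·I) v_1 = (0, 0, 0)ᵀ = 0. ✓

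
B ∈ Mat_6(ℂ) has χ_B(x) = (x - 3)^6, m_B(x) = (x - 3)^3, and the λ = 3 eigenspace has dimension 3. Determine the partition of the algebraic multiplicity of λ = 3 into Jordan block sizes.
Block sizes for λ = 3: [3, 2, 1]

Step 1 — from the characteristic polynomial, algebraic multiplicity of λ = 3 is 6. From dim ker(B − (3)·I) = 3, there are exactly 3 Jordan blocks for λ = 3.
Step 2 — from the minimal polynomial, the factor (x − 3)^3 tells us the largest block for λ = 3 has size 3.
Step 3 — with total size 6, 3 blocks, and largest block 3, the block sizes (in nonincreasing order) are [3, 2, 1].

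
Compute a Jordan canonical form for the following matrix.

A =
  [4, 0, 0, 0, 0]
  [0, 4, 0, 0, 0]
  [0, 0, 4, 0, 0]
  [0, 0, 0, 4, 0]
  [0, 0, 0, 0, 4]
J_1(4) ⊕ J_1(4) ⊕ J_1(4) ⊕ J_1(4) ⊕ J_1(4)

The characteristic polynomial is
  det(x·I − A) = x^5 - 20*x^4 + 160*x^3 - 640*x^2 + 1280*x - 1024 = (x - 4)^5

Eigenvalues and multiplicities (the geometric multiplicity of λ is n − rank(A − λI), which equals the number of Jordan blocks for λ):
  λ = 4: algebraic multiplicity = 5, geometric multiplicity = 5

Determining the block sizes for each eigenvalue:
  λ = 4: gm = am = 5, so every block has size 1 → block sizes [1, 1, 1, 1, 1]

Assembling the blocks gives a Jordan form
J =
  [4, 0, 0, 0, 0]
  [0, 4, 0, 0, 0]
  [0, 0, 4, 0, 0]
  [0, 0, 0, 4, 0]
  [0, 0, 0, 0, 4]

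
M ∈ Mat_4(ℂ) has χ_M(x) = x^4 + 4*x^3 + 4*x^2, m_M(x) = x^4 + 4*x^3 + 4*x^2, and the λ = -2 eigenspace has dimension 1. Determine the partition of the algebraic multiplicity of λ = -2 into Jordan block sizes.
Block sizes for λ = -2: [2]

Step 1 — from the characteristic polynomial, algebraic multiplicity of λ = -2 is 2. From dim ker(M − (-2)·I) = 1, there are exactly 1 Jordan blocks for λ = -2.
Step 2 — from the minimal polynomial, the factor (x + 2)^2 tells us the largest block for λ = -2 has size 2.
Step 3 — with total size 2, 1 blocks, and largest block 2, the block sizes (in nonincreasing order) are [2].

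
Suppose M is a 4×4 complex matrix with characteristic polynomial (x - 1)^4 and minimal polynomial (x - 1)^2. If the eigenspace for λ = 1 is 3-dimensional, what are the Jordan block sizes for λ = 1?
Block sizes for λ = 1: [2, 1, 1]

Step 1 — from the characteristic polynomial, algebraic multiplicity of λ = 1 is 4. From dim ker(M − (1)·I) = 3, there are exactly 3 Jordan blocks for λ = 1.
Step 2 — from the minimal polynomial, the factor (x − 1)^2 tells us the largest block for λ = 1 has size 2.
Step 3 — with total size 4, 3 blocks, and largest block 2, the block sizes (in nonincreasing order) are [2, 1, 1].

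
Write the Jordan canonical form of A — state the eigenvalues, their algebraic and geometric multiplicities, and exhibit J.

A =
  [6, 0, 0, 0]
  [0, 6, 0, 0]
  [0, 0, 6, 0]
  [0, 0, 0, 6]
J_1(6) ⊕ J_1(6) ⊕ J_1(6) ⊕ J_1(6)

The characteristic polynomial is
  det(x·I − A) = x^4 - 24*x^3 + 216*x^2 - 864*x + 1296 = (x - 6)^4

Eigenvalues and multiplicities (the geometric multiplicity of λ is n − rank(A − λI), which equals the number of Jordan blocks for λ):
  λ = 6: algebraic multiplicity = 4, geometric multiplicity = 4

Determining the block sizes for each eigenvalue:
  λ = 6: gm = am = 4, so every block has size 1 → block sizes [1, 1, 1, 1]

Assembling the blocks gives a Jordan form
J =
  [6, 0, 0, 0]
  [0, 6, 0, 0]
  [0, 0, 6, 0]
  [0, 0, 0, 6]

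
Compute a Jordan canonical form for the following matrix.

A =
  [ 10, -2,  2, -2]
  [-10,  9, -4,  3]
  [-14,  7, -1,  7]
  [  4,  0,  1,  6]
J_3(6) ⊕ J_1(6)

The characteristic polynomial is
  det(x·I − A) = x^4 - 24*x^3 + 216*x^2 - 864*x + 1296 = (x - 6)^4

Eigenvalues and multiplicities (the geometric multiplicity of λ is n − rank(A − λI), which equals the number of Jordan blocks for λ):
  λ = 6: algebraic multiplicity = 4, geometric multiplicity = 2

Determining the block sizes for each eigenvalue:
  λ = 6: with am = 4 and gm = 2, the partition is not yet determined (e.g. several partitions of 4 into 2 parts exist). Let N = A − (6)·I. Computing rank(N^1) = 2, rank(N^2) = 1, rank(N^3) = 0; the number of blocks of size ≥ j is rank(N^{j−1}) − rank(N^j), giving [2, 1, 1]. So we have 1 block(s) of size 3, 1 block(s) of size 1 → block sizes [3, 1]

Assembling the blocks gives a Jordan form
J =
  [6, 1, 0, 0]
  [0, 6, 1, 0]
  [0, 0, 6, 0]
  [0, 0, 0, 6]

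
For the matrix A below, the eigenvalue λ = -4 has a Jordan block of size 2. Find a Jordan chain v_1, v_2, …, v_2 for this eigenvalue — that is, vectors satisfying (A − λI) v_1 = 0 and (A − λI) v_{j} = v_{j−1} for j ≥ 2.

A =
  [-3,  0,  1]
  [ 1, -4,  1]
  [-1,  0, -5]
A Jordan chain for λ = -4 of length 2:
v_1 = (1, 1, -1)ᵀ
v_2 = (1, 0, 0)ᵀ

Let N = A − (-4)·I. We want v_2 with N^2 v_2 = 0 but N^1 v_2 ≠ 0; then v_{j-1} := N · v_j for j = 2, …, 2.

Pick v_2 = (1, 0, 0)ᵀ.
Then v_1 = N · v_2 = (1, 1, -1)ᵀ.

Sanity check: (A − (-4)·I) v_1 = (0, 0, 0)ᵀ = 0. ✓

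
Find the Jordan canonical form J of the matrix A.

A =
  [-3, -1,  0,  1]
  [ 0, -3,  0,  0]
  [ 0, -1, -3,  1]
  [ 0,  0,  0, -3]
J_2(-3) ⊕ J_1(-3) ⊕ J_1(-3)

The characteristic polynomial is
  det(x·I − A) = x^4 + 12*x^3 + 54*x^2 + 108*x + 81 = (x + 3)^4

Eigenvalues and multiplicities (the geometric multiplicity of λ is n − rank(A − λI), which equals the number of Jordan blocks for λ):
  λ = -3: algebraic multiplicity = 4, geometric multiplicity = 3

Determining the block sizes for each eigenvalue:
  λ = -3: 3 blocks summing to 4 forces exactly one block of size 2 and the rest size 1 → block sizes [2, 1, 1]

Assembling the blocks gives a Jordan form
J =
  [-3,  1,  0,  0]
  [ 0, -3,  0,  0]
  [ 0,  0, -3,  0]
  [ 0,  0,  0, -3]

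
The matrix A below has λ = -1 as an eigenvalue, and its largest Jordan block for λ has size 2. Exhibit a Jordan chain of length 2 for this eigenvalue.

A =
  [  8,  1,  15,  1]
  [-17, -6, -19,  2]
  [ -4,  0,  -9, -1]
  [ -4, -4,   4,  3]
A Jordan chain for λ = -1 of length 2:
v_1 = (9, -17, -4, -4)ᵀ
v_2 = (1, 0, 0, 0)ᵀ

Let N = A − (-1)·I. We want v_2 with N^2 v_2 = 0 but N^1 v_2 ≠ 0; then v_{j-1} := N · v_j for j = 2, …, 2.

Pick v_2 = (1, 0, 0, 0)ᵀ.
Then v_1 = N · v_2 = (9, -17, -4, -4)ᵀ.

Sanity check: (A − (-1)·I) v_1 = (0, 0, 0, 0)ᵀ = 0. ✓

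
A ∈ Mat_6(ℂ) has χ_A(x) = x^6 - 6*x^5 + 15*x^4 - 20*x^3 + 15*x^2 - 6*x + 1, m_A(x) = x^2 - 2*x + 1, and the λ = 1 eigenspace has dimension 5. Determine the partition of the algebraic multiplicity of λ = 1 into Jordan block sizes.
Block sizes for λ = 1: [2, 1, 1, 1, 1]

Step 1 — from the characteristic polynomial, algebraic multiplicity of λ = 1 is 6. From dim ker(A − (1)·I) = 5, there are exactly 5 Jordan blocks for λ = 1.
Step 2 — from the minimal polynomial, the factor (x − 1)^2 tells us the largest block for λ = 1 has size 2.
Step 3 — with total size 6, 5 blocks, and largest block 2, the block sizes (in nonincreasing order) are [2, 1, 1, 1, 1].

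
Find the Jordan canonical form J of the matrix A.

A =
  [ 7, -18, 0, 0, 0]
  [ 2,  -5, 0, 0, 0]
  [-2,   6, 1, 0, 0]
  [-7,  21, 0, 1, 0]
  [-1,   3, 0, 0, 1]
J_2(1) ⊕ J_1(1) ⊕ J_1(1) ⊕ J_1(1)

The characteristic polynomial is
  det(x·I − A) = x^5 - 5*x^4 + 10*x^3 - 10*x^2 + 5*x - 1 = (x - 1)^5

Eigenvalues and multiplicities (the geometric multiplicity of λ is n − rank(A − λI), which equals the number of Jordan blocks for λ):
  λ = 1: algebraic multiplicity = 5, geometric multiplicity = 4

Determining the block sizes for each eigenvalue:
  λ = 1: 4 blocks summing to 5 forces exactly one block of size 2 and the rest size 1 → block sizes [2, 1, 1, 1]

Assembling the blocks gives a Jordan form
J =
  [1, 1, 0, 0, 0]
  [0, 1, 0, 0, 0]
  [0, 0, 1, 0, 0]
  [0, 0, 0, 1, 0]
  [0, 0, 0, 0, 1]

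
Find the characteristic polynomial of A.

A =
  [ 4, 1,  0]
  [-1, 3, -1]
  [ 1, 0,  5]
x^3 - 12*x^2 + 48*x - 64

Expanding det(x·I − A) (e.g. by cofactor expansion or by noting that A is similar to its Jordan form J, which has the same characteristic polynomial as A) gives
  χ_A(x) = x^3 - 12*x^2 + 48*x - 64
which factors as (x - 4)^3. The eigenvalues (with algebraic multiplicities) are λ = 4 with multiplicity 3.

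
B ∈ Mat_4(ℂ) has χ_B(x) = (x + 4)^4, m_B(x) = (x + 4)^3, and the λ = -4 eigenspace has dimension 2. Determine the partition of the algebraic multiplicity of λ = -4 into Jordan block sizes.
Block sizes for λ = -4: [3, 1]

Step 1 — from the characteristic polynomial, algebraic multiplicity of λ = -4 is 4. From dim ker(B − (-4)·I) = 2, there are exactly 2 Jordan blocks for λ = -4.
Step 2 — from the minimal polynomial, the factor (x + 4)^3 tells us the largest block for λ = -4 has size 3.
Step 3 — with total size 4, 2 blocks, and largest block 3, the block sizes (in nonincreasing order) are [3, 1].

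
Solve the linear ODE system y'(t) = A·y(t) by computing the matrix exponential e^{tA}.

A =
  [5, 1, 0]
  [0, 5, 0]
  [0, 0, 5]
e^{tA} =
  [exp(5*t), t*exp(5*t), 0]
  [0, exp(5*t), 0]
  [0, 0, exp(5*t)]

Strategy: write A = P · J · P⁻¹ where J is a Jordan canonical form, so e^{tA} = P · e^{tJ} · P⁻¹, and e^{tJ} can be computed block-by-block.

A has Jordan form
J =
  [5, 1, 0]
  [0, 5, 0]
  [0, 0, 5]
(up to reordering of blocks).

Per-block formulas:
  For a 1×1 block at λ = 5: exp(t · [5]) = [e^(5t)].
  For a 2×2 Jordan block J_2(5): exp(t · J_2(5)) = e^(5t)·(I + t·N), where N is the 2×2 nilpotent shift.

After assembling e^{tJ} and conjugating by P, we get:

e^{tA} =
  [exp(5*t), t*exp(5*t), 0]
  [0, exp(5*t), 0]
  [0, 0, exp(5*t)]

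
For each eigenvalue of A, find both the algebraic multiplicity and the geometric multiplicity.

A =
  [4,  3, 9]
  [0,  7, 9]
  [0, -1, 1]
λ = 4: alg = 3, geom = 2

Step 1 — factor the characteristic polynomial to read off the algebraic multiplicities:
  χ_A(x) = (x - 4)^3

Step 2 — compute geometric multiplicities via the rank-nullity identity g(λ) = n − rank(A − λI):
  rank(A − (4)·I) = 1, so dim ker(A − (4)·I) = n − 1 = 2

Summary:
  λ = 4: algebraic multiplicity = 3, geometric multiplicity = 2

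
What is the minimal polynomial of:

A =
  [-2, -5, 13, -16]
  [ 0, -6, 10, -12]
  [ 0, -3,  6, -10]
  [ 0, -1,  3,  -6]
x^3 + 6*x^2 + 12*x + 8

The characteristic polynomial is χ_A(x) = (x + 2)^4, so the eigenvalues are known. The minimal polynomial is
  m_A(x) = Π_λ (x − λ)^{k_λ}
where k_λ is the size of the *largest* Jordan block for λ (equivalently, the smallest k with (A − λI)^k v = 0 for every generalised eigenvector v of λ).

  λ = -2: largest Jordan block has size 3, contributing (x + 2)^3

So m_A(x) = (x + 2)^3 = x^3 + 6*x^2 + 12*x + 8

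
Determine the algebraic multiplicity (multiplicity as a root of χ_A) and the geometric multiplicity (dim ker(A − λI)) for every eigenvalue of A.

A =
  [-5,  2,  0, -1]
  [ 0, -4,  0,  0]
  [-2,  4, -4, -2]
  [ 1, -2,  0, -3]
λ = -4: alg = 4, geom = 3

Step 1 — factor the characteristic polynomial to read off the algebraic multiplicities:
  χ_A(x) = (x + 4)^4

Step 2 — compute geometric multiplicities via the rank-nullity identity g(λ) = n − rank(A − λI):
  rank(A − (-4)·I) = 1, so dim ker(A − (-4)·I) = n − 1 = 3

Summary:
  λ = -4: algebraic multiplicity = 4, geometric multiplicity = 3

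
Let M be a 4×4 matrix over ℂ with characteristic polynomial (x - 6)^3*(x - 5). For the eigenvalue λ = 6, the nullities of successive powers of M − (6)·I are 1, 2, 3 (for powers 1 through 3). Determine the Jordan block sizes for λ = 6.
Block sizes for λ = 6: [3]

From the dimensions of kernels of powers, the number of Jordan blocks of size at least j is d_j − d_{j−1} where d_j = dim ker(N^j) (with d_0 = 0). Computing the differences gives [1, 1, 1].
The number of blocks of size exactly k is (#blocks of size ≥ k) − (#blocks of size ≥ k + 1), so the partition is: 1 block(s) of size 3.
In nonincreasing order the block sizes are [3].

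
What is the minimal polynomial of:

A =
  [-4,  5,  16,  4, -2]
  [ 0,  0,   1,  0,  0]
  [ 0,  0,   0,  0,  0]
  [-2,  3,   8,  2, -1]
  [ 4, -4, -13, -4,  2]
x^3

The characteristic polynomial is χ_A(x) = x^5, so the eigenvalues are known. The minimal polynomial is
  m_A(x) = Π_λ (x − λ)^{k_λ}
where k_λ is the size of the *largest* Jordan block for λ (equivalently, the smallest k with (A − λI)^k v = 0 for every generalised eigenvector v of λ).

  λ = 0: largest Jordan block has size 3, contributing (x − 0)^3

So m_A(x) = x^3 = x^3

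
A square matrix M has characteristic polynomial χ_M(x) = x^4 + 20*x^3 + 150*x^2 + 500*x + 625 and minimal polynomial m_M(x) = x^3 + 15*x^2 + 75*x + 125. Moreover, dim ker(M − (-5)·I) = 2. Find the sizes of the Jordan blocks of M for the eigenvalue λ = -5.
Block sizes for λ = -5: [3, 1]

Step 1 — from the characteristic polynomial, algebraic multiplicity of λ = -5 is 4. From dim ker(M − (-5)·I) = 2, there are exactly 2 Jordan blocks for λ = -5.
Step 2 — from the minimal polynomial, the factor (x + 5)^3 tells us the largest block for λ = -5 has size 3.
Step 3 — with total size 4, 2 blocks, and largest block 3, the block sizes (in nonincreasing order) are [3, 1].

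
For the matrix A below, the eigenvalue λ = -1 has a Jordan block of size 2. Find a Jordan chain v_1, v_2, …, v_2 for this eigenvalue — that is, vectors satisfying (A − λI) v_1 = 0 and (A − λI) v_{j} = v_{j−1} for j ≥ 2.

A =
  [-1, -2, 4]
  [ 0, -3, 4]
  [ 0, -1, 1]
A Jordan chain for λ = -1 of length 2:
v_1 = (-2, -2, -1)ᵀ
v_2 = (0, 1, 0)ᵀ

Let N = A − (-1)·I. We want v_2 with N^2 v_2 = 0 but N^1 v_2 ≠ 0; then v_{j-1} := N · v_j for j = 2, …, 2.

Pick v_2 = (0, 1, 0)ᵀ.
Then v_1 = N · v_2 = (-2, -2, -1)ᵀ.

Sanity check: (A − (-1)·I) v_1 = (0, 0, 0)ᵀ = 0. ✓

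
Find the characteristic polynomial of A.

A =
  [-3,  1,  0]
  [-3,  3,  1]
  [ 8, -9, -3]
x^3 + 3*x^2 + 3*x + 1

Expanding det(x·I − A) (e.g. by cofactor expansion or by noting that A is similar to its Jordan form J, which has the same characteristic polynomial as A) gives
  χ_A(x) = x^3 + 3*x^2 + 3*x + 1
which factors as (x + 1)^3. The eigenvalues (with algebraic multiplicities) are λ = -1 with multiplicity 3.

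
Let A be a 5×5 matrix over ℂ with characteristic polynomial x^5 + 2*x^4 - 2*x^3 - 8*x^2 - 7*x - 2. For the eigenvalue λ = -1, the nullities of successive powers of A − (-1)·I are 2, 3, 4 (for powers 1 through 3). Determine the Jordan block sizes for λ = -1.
Block sizes for λ = -1: [3, 1]

From the dimensions of kernels of powers, the number of Jordan blocks of size at least j is d_j − d_{j−1} where d_j = dim ker(N^j) (with d_0 = 0). Computing the differences gives [2, 1, 1].
The number of blocks of size exactly k is (#blocks of size ≥ k) − (#blocks of size ≥ k + 1), so the partition is: 1 block(s) of size 1, 1 block(s) of size 3.
In nonincreasing order the block sizes are [3, 1].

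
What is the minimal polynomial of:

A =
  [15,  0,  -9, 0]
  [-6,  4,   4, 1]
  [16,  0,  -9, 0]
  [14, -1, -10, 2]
x^2 - 6*x + 9

The characteristic polynomial is χ_A(x) = (x - 3)^4, so the eigenvalues are known. The minimal polynomial is
  m_A(x) = Π_λ (x − λ)^{k_λ}
where k_λ is the size of the *largest* Jordan block for λ (equivalently, the smallest k with (A − λI)^k v = 0 for every generalised eigenvector v of λ).

  λ = 3: largest Jordan block has size 2, contributing (x − 3)^2

So m_A(x) = (x - 3)^2 = x^2 - 6*x + 9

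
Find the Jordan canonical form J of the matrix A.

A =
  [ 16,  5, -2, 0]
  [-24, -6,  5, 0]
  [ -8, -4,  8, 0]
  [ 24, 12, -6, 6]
J_3(6) ⊕ J_1(6)

The characteristic polynomial is
  det(x·I − A) = x^4 - 24*x^3 + 216*x^2 - 864*x + 1296 = (x - 6)^4

Eigenvalues and multiplicities (the geometric multiplicity of λ is n − rank(A − λI), which equals the number of Jordan blocks for λ):
  λ = 6: algebraic multiplicity = 4, geometric multiplicity = 2

Determining the block sizes for each eigenvalue:
  λ = 6: with am = 4 and gm = 2, the partition is not yet determined (e.g. several partitions of 4 into 2 parts exist). Let N = A − (6)·I. Computing rank(N^1) = 2, rank(N^2) = 1, rank(N^3) = 0; the number of blocks of size ≥ j is rank(N^{j−1}) − rank(N^j), giving [2, 1, 1]. So we have 1 block(s) of size 3, 1 block(s) of size 1 → block sizes [3, 1]

Assembling the blocks gives a Jordan form
J =
  [6, 1, 0, 0]
  [0, 6, 1, 0]
  [0, 0, 6, 0]
  [0, 0, 0, 6]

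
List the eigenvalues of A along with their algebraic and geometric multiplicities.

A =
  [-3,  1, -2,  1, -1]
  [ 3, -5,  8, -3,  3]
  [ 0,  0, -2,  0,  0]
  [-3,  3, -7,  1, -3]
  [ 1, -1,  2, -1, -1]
λ = -2: alg = 5, geom = 3

Step 1 — factor the characteristic polynomial to read off the algebraic multiplicities:
  χ_A(x) = (x + 2)^5

Step 2 — compute geometric multiplicities via the rank-nullity identity g(λ) = n − rank(A − λI):
  rank(A − (-2)·I) = 2, so dim ker(A − (-2)·I) = n − 2 = 3

Summary:
  λ = -2: algebraic multiplicity = 5, geometric multiplicity = 3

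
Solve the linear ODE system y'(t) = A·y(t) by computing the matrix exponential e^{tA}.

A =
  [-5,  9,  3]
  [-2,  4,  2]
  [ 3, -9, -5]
e^{tA} =
  [-3*t*exp(-2*t) + exp(-2*t), 9*t*exp(-2*t), 3*t*exp(-2*t)]
  [-2*t*exp(-2*t), 6*t*exp(-2*t) + exp(-2*t), 2*t*exp(-2*t)]
  [3*t*exp(-2*t), -9*t*exp(-2*t), -3*t*exp(-2*t) + exp(-2*t)]

Strategy: write A = P · J · P⁻¹ where J is a Jordan canonical form, so e^{tA} = P · e^{tJ} · P⁻¹, and e^{tJ} can be computed block-by-block.

A has Jordan form
J =
  [-2,  1,  0]
  [ 0, -2,  0]
  [ 0,  0, -2]
(up to reordering of blocks).

Per-block formulas:
  For a 2×2 Jordan block J_2(-2): exp(t · J_2(-2)) = e^(-2t)·(I + t·N), where N is the 2×2 nilpotent shift.
  For a 1×1 block at λ = -2: exp(t · [-2]) = [e^(-2t)].

After assembling e^{tJ} and conjugating by P, we get:

e^{tA} =
  [-3*t*exp(-2*t) + exp(-2*t), 9*t*exp(-2*t), 3*t*exp(-2*t)]
  [-2*t*exp(-2*t), 6*t*exp(-2*t) + exp(-2*t), 2*t*exp(-2*t)]
  [3*t*exp(-2*t), -9*t*exp(-2*t), -3*t*exp(-2*t) + exp(-2*t)]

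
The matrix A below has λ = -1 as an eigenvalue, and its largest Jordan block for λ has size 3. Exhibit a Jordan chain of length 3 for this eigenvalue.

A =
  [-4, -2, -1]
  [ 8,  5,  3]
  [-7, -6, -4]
A Jordan chain for λ = -1 of length 3:
v_1 = (0, 3, -6)ᵀ
v_2 = (-3, 8, -7)ᵀ
v_3 = (1, 0, 0)ᵀ

Let N = A − (-1)·I. We want v_3 with N^3 v_3 = 0 but N^2 v_3 ≠ 0; then v_{j-1} := N · v_j for j = 3, …, 2.

Pick v_3 = (1, 0, 0)ᵀ.
Then v_2 = N · v_3 = (-3, 8, -7)ᵀ.
Then v_1 = N · v_2 = (0, 3, -6)ᵀ.

Sanity check: (A − (-1)·I) v_1 = (0, 0, 0)ᵀ = 0. ✓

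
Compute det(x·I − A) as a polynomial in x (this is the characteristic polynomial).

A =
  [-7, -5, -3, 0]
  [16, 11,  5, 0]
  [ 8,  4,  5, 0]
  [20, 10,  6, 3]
x^4 - 12*x^3 + 54*x^2 - 108*x + 81

Expanding det(x·I − A) (e.g. by cofactor expansion or by noting that A is similar to its Jordan form J, which has the same characteristic polynomial as A) gives
  χ_A(x) = x^4 - 12*x^3 + 54*x^2 - 108*x + 81
which factors as (x - 3)^4. The eigenvalues (with algebraic multiplicities) are λ = 3 with multiplicity 4.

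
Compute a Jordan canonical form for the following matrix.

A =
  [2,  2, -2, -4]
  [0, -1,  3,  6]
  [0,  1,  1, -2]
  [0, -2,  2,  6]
J_2(2) ⊕ J_1(2) ⊕ J_1(2)

The characteristic polynomial is
  det(x·I − A) = x^4 - 8*x^3 + 24*x^2 - 32*x + 16 = (x - 2)^4

Eigenvalues and multiplicities (the geometric multiplicity of λ is n − rank(A − λI), which equals the number of Jordan blocks for λ):
  λ = 2: algebraic multiplicity = 4, geometric multiplicity = 3

Determining the block sizes for each eigenvalue:
  λ = 2: 3 blocks summing to 4 forces exactly one block of size 2 and the rest size 1 → block sizes [2, 1, 1]

Assembling the blocks gives a Jordan form
J =
  [2, 1, 0, 0]
  [0, 2, 0, 0]
  [0, 0, 2, 0]
  [0, 0, 0, 2]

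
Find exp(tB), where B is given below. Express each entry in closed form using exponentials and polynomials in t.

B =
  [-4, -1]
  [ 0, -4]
e^{tB} =
  [exp(-4*t), -t*exp(-4*t)]
  [0, exp(-4*t)]

Strategy: write B = P · J · P⁻¹ where J is a Jordan canonical form, so e^{tB} = P · e^{tJ} · P⁻¹, and e^{tJ} can be computed block-by-block.

B has Jordan form
J =
  [-4,  1]
  [ 0, -4]
(up to reordering of blocks).

Per-block formulas:
  For a 2×2 Jordan block J_2(-4): exp(t · J_2(-4)) = e^(-4t)·(I + t·N), where N is the 2×2 nilpotent shift.

After assembling e^{tJ} and conjugating by P, we get:

e^{tB} =
  [exp(-4*t), -t*exp(-4*t)]
  [0, exp(-4*t)]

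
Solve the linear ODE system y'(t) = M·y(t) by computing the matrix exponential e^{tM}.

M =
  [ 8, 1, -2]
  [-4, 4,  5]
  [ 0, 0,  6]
e^{tM} =
  [2*t*exp(6*t) + exp(6*t), t*exp(6*t), t^2*exp(6*t)/2 - 2*t*exp(6*t)]
  [-4*t*exp(6*t), -2*t*exp(6*t) + exp(6*t), -t^2*exp(6*t) + 5*t*exp(6*t)]
  [0, 0, exp(6*t)]

Strategy: write M = P · J · P⁻¹ where J is a Jordan canonical form, so e^{tM} = P · e^{tJ} · P⁻¹, and e^{tJ} can be computed block-by-block.

M has Jordan form
J =
  [6, 1, 0]
  [0, 6, 1]
  [0, 0, 6]
(up to reordering of blocks).

Per-block formulas:
  For a 3×3 Jordan block J_3(6): exp(t · J_3(6)) = e^(6t)·(I + t·N + (t^2/2)·N^2), where N is the 3×3 nilpotent shift.

After assembling e^{tJ} and conjugating by P, we get:

e^{tM} =
  [2*t*exp(6*t) + exp(6*t), t*exp(6*t), t^2*exp(6*t)/2 - 2*t*exp(6*t)]
  [-4*t*exp(6*t), -2*t*exp(6*t) + exp(6*t), -t^2*exp(6*t) + 5*t*exp(6*t)]
  [0, 0, exp(6*t)]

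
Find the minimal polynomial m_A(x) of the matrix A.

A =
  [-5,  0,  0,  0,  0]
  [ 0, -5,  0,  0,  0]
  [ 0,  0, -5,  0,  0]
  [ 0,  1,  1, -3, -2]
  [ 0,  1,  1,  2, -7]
x^2 + 10*x + 25

The characteristic polynomial is χ_A(x) = (x + 5)^5, so the eigenvalues are known. The minimal polynomial is
  m_A(x) = Π_λ (x − λ)^{k_λ}
where k_λ is the size of the *largest* Jordan block for λ (equivalently, the smallest k with (A − λI)^k v = 0 for every generalised eigenvector v of λ).

  λ = -5: largest Jordan block has size 2, contributing (x + 5)^2

So m_A(x) = (x + 5)^2 = x^2 + 10*x + 25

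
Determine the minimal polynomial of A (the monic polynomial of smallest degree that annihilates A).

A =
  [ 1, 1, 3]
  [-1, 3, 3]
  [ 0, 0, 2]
x^2 - 4*x + 4

The characteristic polynomial is χ_A(x) = (x - 2)^3, so the eigenvalues are known. The minimal polynomial is
  m_A(x) = Π_λ (x − λ)^{k_λ}
where k_λ is the size of the *largest* Jordan block for λ (equivalently, the smallest k with (A − λI)^k v = 0 for every generalised eigenvector v of λ).

  λ = 2: largest Jordan block has size 2, contributing (x − 2)^2

So m_A(x) = (x - 2)^2 = x^2 - 4*x + 4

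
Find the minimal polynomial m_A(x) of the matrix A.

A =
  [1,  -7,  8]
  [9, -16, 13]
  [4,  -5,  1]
x^3 + 14*x^2 + 65*x + 100

The characteristic polynomial is χ_A(x) = (x + 4)*(x + 5)^2, so the eigenvalues are known. The minimal polynomial is
  m_A(x) = Π_λ (x − λ)^{k_λ}
where k_λ is the size of the *largest* Jordan block for λ (equivalently, the smallest k with (A − λI)^k v = 0 for every generalised eigenvector v of λ).

  λ = -5: largest Jordan block has size 2, contributing (x + 5)^2
  λ = -4: largest Jordan block has size 1, contributing (x + 4)

So m_A(x) = (x + 4)*(x + 5)^2 = x^3 + 14*x^2 + 65*x + 100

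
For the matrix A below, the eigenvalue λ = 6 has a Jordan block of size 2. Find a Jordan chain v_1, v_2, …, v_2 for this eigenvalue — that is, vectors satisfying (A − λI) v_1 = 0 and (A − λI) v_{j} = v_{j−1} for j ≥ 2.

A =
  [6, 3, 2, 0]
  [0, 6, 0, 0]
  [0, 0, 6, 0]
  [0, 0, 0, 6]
A Jordan chain for λ = 6 of length 2:
v_1 = (3, 0, 0, 0)ᵀ
v_2 = (0, 1, 0, 0)ᵀ

Let N = A − (6)·I. We want v_2 with N^2 v_2 = 0 but N^1 v_2 ≠ 0; then v_{j-1} := N · v_j for j = 2, …, 2.

Pick v_2 = (0, 1, 0, 0)ᵀ.
Then v_1 = N · v_2 = (3, 0, 0, 0)ᵀ.

Sanity check: (A − (6)·I) v_1 = (0, 0, 0, 0)ᵀ = 0. ✓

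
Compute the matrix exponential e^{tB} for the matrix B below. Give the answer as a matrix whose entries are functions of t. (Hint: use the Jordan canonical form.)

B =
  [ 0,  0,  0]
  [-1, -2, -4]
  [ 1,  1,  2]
e^{tB} =
  [1, 0, 0]
  [-t^2 - t, 1 - 2*t, -4*t]
  [t^2/2 + t, t, 2*t + 1]

Strategy: write B = P · J · P⁻¹ where J is a Jordan canonical form, so e^{tB} = P · e^{tJ} · P⁻¹, and e^{tJ} can be computed block-by-block.

B has Jordan form
J =
  [0, 1, 0]
  [0, 0, 1]
  [0, 0, 0]
(up to reordering of blocks).

Per-block formulas:
  For a 3×3 Jordan block J_3(0): exp(t · J_3(0)) = e^(0t)·(I + t·N + (t^2/2)·N^2), where N is the 3×3 nilpotent shift.

After assembling e^{tJ} and conjugating by P, we get:

e^{tB} =
  [1, 0, 0]
  [-t^2 - t, 1 - 2*t, -4*t]
  [t^2/2 + t, t, 2*t + 1]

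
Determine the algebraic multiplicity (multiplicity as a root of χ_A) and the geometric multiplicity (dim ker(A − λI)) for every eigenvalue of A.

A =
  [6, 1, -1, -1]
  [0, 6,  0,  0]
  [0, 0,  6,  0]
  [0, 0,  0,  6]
λ = 6: alg = 4, geom = 3

Step 1 — factor the characteristic polynomial to read off the algebraic multiplicities:
  χ_A(x) = (x - 6)^4

Step 2 — compute geometric multiplicities via the rank-nullity identity g(λ) = n − rank(A − λI):
  rank(A − (6)·I) = 1, so dim ker(A − (6)·I) = n − 1 = 3

Summary:
  λ = 6: algebraic multiplicity = 4, geometric multiplicity = 3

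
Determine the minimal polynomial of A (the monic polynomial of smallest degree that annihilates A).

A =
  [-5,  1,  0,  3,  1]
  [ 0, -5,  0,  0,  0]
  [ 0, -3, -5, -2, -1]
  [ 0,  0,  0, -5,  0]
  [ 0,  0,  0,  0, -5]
x^2 + 10*x + 25

The characteristic polynomial is χ_A(x) = (x + 5)^5, so the eigenvalues are known. The minimal polynomial is
  m_A(x) = Π_λ (x − λ)^{k_λ}
where k_λ is the size of the *largest* Jordan block for λ (equivalently, the smallest k with (A − λI)^k v = 0 for every generalised eigenvector v of λ).

  λ = -5: largest Jordan block has size 2, contributing (x + 5)^2

So m_A(x) = (x + 5)^2 = x^2 + 10*x + 25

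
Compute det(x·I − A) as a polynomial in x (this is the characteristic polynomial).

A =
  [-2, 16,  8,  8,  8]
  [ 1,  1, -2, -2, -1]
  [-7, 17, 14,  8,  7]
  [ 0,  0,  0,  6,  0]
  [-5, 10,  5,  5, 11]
x^5 - 30*x^4 + 360*x^3 - 2160*x^2 + 6480*x - 7776

Expanding det(x·I − A) (e.g. by cofactor expansion or by noting that A is similar to its Jordan form J, which has the same characteristic polynomial as A) gives
  χ_A(x) = x^5 - 30*x^4 + 360*x^3 - 2160*x^2 + 6480*x - 7776
which factors as (x - 6)^5. The eigenvalues (with algebraic multiplicities) are λ = 6 with multiplicity 5.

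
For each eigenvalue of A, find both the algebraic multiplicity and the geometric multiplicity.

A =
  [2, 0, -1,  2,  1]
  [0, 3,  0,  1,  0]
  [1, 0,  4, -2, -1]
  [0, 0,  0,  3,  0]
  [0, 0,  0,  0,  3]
λ = 3: alg = 5, geom = 3

Step 1 — factor the characteristic polynomial to read off the algebraic multiplicities:
  χ_A(x) = (x - 3)^5

Step 2 — compute geometric multiplicities via the rank-nullity identity g(λ) = n − rank(A − λI):
  rank(A − (3)·I) = 2, so dim ker(A − (3)·I) = n − 2 = 3

Summary:
  λ = 3: algebraic multiplicity = 5, geometric multiplicity = 3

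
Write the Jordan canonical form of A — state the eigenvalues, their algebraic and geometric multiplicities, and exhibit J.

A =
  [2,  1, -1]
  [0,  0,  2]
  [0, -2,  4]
J_2(2) ⊕ J_1(2)

The characteristic polynomial is
  det(x·I − A) = x^3 - 6*x^2 + 12*x - 8 = (x - 2)^3

Eigenvalues and multiplicities (the geometric multiplicity of λ is n − rank(A − λI), which equals the number of Jordan blocks for λ):
  λ = 2: algebraic multiplicity = 3, geometric multiplicity = 2

Determining the block sizes for each eigenvalue:
  λ = 2: 2 blocks summing to 3 forces exactly one block of size 2 and the rest size 1 → block sizes [2, 1]

Assembling the blocks gives a Jordan form
J =
  [2, 1, 0]
  [0, 2, 0]
  [0, 0, 2]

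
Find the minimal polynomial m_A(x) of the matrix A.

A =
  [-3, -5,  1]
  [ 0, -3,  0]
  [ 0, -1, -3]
x^3 + 9*x^2 + 27*x + 27

The characteristic polynomial is χ_A(x) = (x + 3)^3, so the eigenvalues are known. The minimal polynomial is
  m_A(x) = Π_λ (x − λ)^{k_λ}
where k_λ is the size of the *largest* Jordan block for λ (equivalently, the smallest k with (A − λI)^k v = 0 for every generalised eigenvector v of λ).

  λ = -3: largest Jordan block has size 3, contributing (x + 3)^3

So m_A(x) = (x + 3)^3 = x^3 + 9*x^2 + 27*x + 27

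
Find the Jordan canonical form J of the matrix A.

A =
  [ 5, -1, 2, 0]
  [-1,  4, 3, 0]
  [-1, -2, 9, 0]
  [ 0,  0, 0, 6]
J_3(6) ⊕ J_1(6)

The characteristic polynomial is
  det(x·I − A) = x^4 - 24*x^3 + 216*x^2 - 864*x + 1296 = (x - 6)^4

Eigenvalues and multiplicities (the geometric multiplicity of λ is n − rank(A − λI), which equals the number of Jordan blocks for λ):
  λ = 6: algebraic multiplicity = 4, geometric multiplicity = 2

Determining the block sizes for each eigenvalue:
  λ = 6: with am = 4 and gm = 2, the partition is not yet determined (e.g. several partitions of 4 into 2 parts exist). Let N = A − (6)·I. Computing rank(N^1) = 2, rank(N^2) = 1, rank(N^3) = 0; the number of blocks of size ≥ j is rank(N^{j−1}) − rank(N^j), giving [2, 1, 1]. So we have 1 block(s) of size 3, 1 block(s) of size 1 → block sizes [3, 1]

Assembling the blocks gives a Jordan form
J =
  [6, 1, 0, 0]
  [0, 6, 1, 0]
  [0, 0, 6, 0]
  [0, 0, 0, 6]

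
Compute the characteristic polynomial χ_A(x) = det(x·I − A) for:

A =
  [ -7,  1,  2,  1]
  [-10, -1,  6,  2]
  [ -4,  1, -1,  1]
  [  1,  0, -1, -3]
x^4 + 12*x^3 + 54*x^2 + 108*x + 81

Expanding det(x·I − A) (e.g. by cofactor expansion or by noting that A is similar to its Jordan form J, which has the same characteristic polynomial as A) gives
  χ_A(x) = x^4 + 12*x^3 + 54*x^2 + 108*x + 81
which factors as (x + 3)^4. The eigenvalues (with algebraic multiplicities) are λ = -3 with multiplicity 4.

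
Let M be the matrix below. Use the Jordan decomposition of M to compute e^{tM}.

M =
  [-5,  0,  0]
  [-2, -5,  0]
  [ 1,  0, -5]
e^{tM} =
  [exp(-5*t), 0, 0]
  [-2*t*exp(-5*t), exp(-5*t), 0]
  [t*exp(-5*t), 0, exp(-5*t)]

Strategy: write M = P · J · P⁻¹ where J is a Jordan canonical form, so e^{tM} = P · e^{tJ} · P⁻¹, and e^{tJ} can be computed block-by-block.

M has Jordan form
J =
  [-5,  1,  0]
  [ 0, -5,  0]
  [ 0,  0, -5]
(up to reordering of blocks).

Per-block formulas:
  For a 1×1 block at λ = -5: exp(t · [-5]) = [e^(-5t)].
  For a 2×2 Jordan block J_2(-5): exp(t · J_2(-5)) = e^(-5t)·(I + t·N), where N is the 2×2 nilpotent shift.

After assembling e^{tJ} and conjugating by P, we get:

e^{tM} =
  [exp(-5*t), 0, 0]
  [-2*t*exp(-5*t), exp(-5*t), 0]
  [t*exp(-5*t), 0, exp(-5*t)]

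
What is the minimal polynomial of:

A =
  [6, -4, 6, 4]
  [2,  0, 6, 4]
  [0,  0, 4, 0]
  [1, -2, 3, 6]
x^2 - 8*x + 16

The characteristic polynomial is χ_A(x) = (x - 4)^4, so the eigenvalues are known. The minimal polynomial is
  m_A(x) = Π_λ (x − λ)^{k_λ}
where k_λ is the size of the *largest* Jordan block for λ (equivalently, the smallest k with (A − λI)^k v = 0 for every generalised eigenvector v of λ).

  λ = 4: largest Jordan block has size 2, contributing (x − 4)^2

So m_A(x) = (x - 4)^2 = x^2 - 8*x + 16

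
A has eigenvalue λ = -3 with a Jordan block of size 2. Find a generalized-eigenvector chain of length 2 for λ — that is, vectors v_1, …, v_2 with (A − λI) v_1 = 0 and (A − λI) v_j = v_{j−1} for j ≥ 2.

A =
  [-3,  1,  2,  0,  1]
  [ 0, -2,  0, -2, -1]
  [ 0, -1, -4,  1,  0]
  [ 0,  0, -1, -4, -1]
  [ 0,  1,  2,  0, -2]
A Jordan chain for λ = -3 of length 2:
v_1 = (1, 1, -1, 0, 1)ᵀ
v_2 = (0, 1, 0, 0, 0)ᵀ

Let N = A − (-3)·I. We want v_2 with N^2 v_2 = 0 but N^1 v_2 ≠ 0; then v_{j-1} := N · v_j for j = 2, …, 2.

Pick v_2 = (0, 1, 0, 0, 0)ᵀ.
Then v_1 = N · v_2 = (1, 1, -1, 0, 1)ᵀ.

Sanity check: (A − (-3)·I) v_1 = (0, 0, 0, 0, 0)ᵀ = 0. ✓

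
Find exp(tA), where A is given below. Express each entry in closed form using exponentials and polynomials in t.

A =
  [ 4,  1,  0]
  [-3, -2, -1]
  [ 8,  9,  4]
e^{tA} =
  [t^2*exp(2*t)/2 + 2*t*exp(2*t) + exp(2*t), -t^2*exp(2*t) + t*exp(2*t), -t^2*exp(2*t)/2]
  [-t^2*exp(2*t) - 3*t*exp(2*t), 2*t^2*exp(2*t) - 4*t*exp(2*t) + exp(2*t), t^2*exp(2*t) - t*exp(2*t)]
  [5*t^2*exp(2*t)/2 + 8*t*exp(2*t), -5*t^2*exp(2*t) + 9*t*exp(2*t), -5*t^2*exp(2*t)/2 + 2*t*exp(2*t) + exp(2*t)]

Strategy: write A = P · J · P⁻¹ where J is a Jordan canonical form, so e^{tA} = P · e^{tJ} · P⁻¹, and e^{tJ} can be computed block-by-block.

A has Jordan form
J =
  [2, 1, 0]
  [0, 2, 1]
  [0, 0, 2]
(up to reordering of blocks).

Per-block formulas:
  For a 3×3 Jordan block J_3(2): exp(t · J_3(2)) = e^(2t)·(I + t·N + (t^2/2)·N^2), where N is the 3×3 nilpotent shift.

After assembling e^{tJ} and conjugating by P, we get:

e^{tA} =
  [t^2*exp(2*t)/2 + 2*t*exp(2*t) + exp(2*t), -t^2*exp(2*t) + t*exp(2*t), -t^2*exp(2*t)/2]
  [-t^2*exp(2*t) - 3*t*exp(2*t), 2*t^2*exp(2*t) - 4*t*exp(2*t) + exp(2*t), t^2*exp(2*t) - t*exp(2*t)]
  [5*t^2*exp(2*t)/2 + 8*t*exp(2*t), -5*t^2*exp(2*t) + 9*t*exp(2*t), -5*t^2*exp(2*t)/2 + 2*t*exp(2*t) + exp(2*t)]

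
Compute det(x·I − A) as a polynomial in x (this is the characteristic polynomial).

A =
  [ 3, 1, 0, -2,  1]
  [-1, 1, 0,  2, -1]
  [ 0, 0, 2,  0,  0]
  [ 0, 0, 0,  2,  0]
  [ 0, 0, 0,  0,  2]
x^5 - 10*x^4 + 40*x^3 - 80*x^2 + 80*x - 32

Expanding det(x·I − A) (e.g. by cofactor expansion or by noting that A is similar to its Jordan form J, which has the same characteristic polynomial as A) gives
  χ_A(x) = x^5 - 10*x^4 + 40*x^3 - 80*x^2 + 80*x - 32
which factors as (x - 2)^5. The eigenvalues (with algebraic multiplicities) are λ = 2 with multiplicity 5.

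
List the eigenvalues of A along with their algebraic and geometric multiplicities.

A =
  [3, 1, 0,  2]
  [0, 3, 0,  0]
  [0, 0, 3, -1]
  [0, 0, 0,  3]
λ = 3: alg = 4, geom = 2

Step 1 — factor the characteristic polynomial to read off the algebraic multiplicities:
  χ_A(x) = (x - 3)^4

Step 2 — compute geometric multiplicities via the rank-nullity identity g(λ) = n − rank(A − λI):
  rank(A − (3)·I) = 2, so dim ker(A − (3)·I) = n − 2 = 2

Summary:
  λ = 3: algebraic multiplicity = 4, geometric multiplicity = 2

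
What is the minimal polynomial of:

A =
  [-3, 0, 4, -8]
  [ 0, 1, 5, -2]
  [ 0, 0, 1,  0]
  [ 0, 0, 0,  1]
x^3 + x^2 - 5*x + 3

The characteristic polynomial is χ_A(x) = (x - 1)^3*(x + 3), so the eigenvalues are known. The minimal polynomial is
  m_A(x) = Π_λ (x − λ)^{k_λ}
where k_λ is the size of the *largest* Jordan block for λ (equivalently, the smallest k with (A − λI)^k v = 0 for every generalised eigenvector v of λ).

  λ = -3: largest Jordan block has size 1, contributing (x + 3)
  λ = 1: largest Jordan block has size 2, contributing (x − 1)^2

So m_A(x) = (x - 1)^2*(x + 3) = x^3 + x^2 - 5*x + 3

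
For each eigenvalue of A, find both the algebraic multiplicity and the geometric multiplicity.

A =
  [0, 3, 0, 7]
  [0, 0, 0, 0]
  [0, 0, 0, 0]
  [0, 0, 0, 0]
λ = 0: alg = 4, geom = 3

Step 1 — factor the characteristic polynomial to read off the algebraic multiplicities:
  χ_A(x) = x^4

Step 2 — compute geometric multiplicities via the rank-nullity identity g(λ) = n − rank(A − λI):
  rank(A − (0)·I) = 1, so dim ker(A − (0)·I) = n − 1 = 3

Summary:
  λ = 0: algebraic multiplicity = 4, geometric multiplicity = 3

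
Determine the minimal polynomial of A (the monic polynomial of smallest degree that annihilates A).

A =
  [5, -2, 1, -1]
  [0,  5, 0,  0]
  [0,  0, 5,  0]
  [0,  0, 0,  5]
x^2 - 10*x + 25

The characteristic polynomial is χ_A(x) = (x - 5)^4, so the eigenvalues are known. The minimal polynomial is
  m_A(x) = Π_λ (x − λ)^{k_λ}
where k_λ is the size of the *largest* Jordan block for λ (equivalently, the smallest k with (A − λI)^k v = 0 for every generalised eigenvector v of λ).

  λ = 5: largest Jordan block has size 2, contributing (x − 5)^2

So m_A(x) = (x - 5)^2 = x^2 - 10*x + 25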